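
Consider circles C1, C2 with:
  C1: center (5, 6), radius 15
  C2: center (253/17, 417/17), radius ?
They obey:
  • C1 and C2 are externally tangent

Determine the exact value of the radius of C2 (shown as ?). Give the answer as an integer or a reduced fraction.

1. [ext C1·C2]  r_C2² + 30r_C2 − 216 = 0  ⇒  r_C2 = 6 (r>0 drops 1)

6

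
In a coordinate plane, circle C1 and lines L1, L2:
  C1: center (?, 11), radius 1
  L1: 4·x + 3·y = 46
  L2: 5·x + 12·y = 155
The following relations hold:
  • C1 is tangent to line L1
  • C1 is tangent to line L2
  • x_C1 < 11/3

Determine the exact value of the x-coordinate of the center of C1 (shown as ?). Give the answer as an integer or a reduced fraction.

2

1. [C1‖L1]  x_C1² − (13/2)x_C1 + 9 = 0  ⇒  x_C1 = 2 or 9/2
2. [C1‖L2]  x_C1² − (46/5)x_C1 + 72/5 = 0  ⇒  x_C1 = 2 or 36/5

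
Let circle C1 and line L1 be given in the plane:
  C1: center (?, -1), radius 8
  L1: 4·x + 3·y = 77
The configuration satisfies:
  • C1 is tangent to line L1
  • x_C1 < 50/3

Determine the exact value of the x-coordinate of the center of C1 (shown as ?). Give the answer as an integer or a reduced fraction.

1. [C1‖L1]  x_C1² − 40x_C1 + 300 = 0  ⇒  x_C1 = 10 or 30
2. given x_C1 < 50/3: keep 10

10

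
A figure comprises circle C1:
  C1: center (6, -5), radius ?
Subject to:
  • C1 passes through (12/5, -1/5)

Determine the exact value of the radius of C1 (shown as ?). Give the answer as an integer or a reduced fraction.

1. [C1∋P]  r_C1² − 36 = 0  ⇒  r_C1 = 6 (r>0 drops 1)

6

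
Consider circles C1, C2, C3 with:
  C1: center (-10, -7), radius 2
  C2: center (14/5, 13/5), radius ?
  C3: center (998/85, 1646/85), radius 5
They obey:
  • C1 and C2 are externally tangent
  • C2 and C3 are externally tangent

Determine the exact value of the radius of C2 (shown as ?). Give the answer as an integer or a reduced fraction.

1. [ext C1·C2]  r_C2² + 4r_C2 − 252 = 0  ⇒  r_C2 = 14 (r>0 drops 1)
2. [ext C2·C3]  r_C2² + 10r_C2 − 336 = 0  ⇒  r_C2 = 14 (r>0 drops 1)

14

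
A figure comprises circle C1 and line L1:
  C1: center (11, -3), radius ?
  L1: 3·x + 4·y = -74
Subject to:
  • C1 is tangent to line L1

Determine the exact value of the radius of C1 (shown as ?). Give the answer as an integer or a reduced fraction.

1. [C1‖L1]  r_C1² − 361 = 0  ⇒  r_C1 = 19 (r>0 drops 1)

19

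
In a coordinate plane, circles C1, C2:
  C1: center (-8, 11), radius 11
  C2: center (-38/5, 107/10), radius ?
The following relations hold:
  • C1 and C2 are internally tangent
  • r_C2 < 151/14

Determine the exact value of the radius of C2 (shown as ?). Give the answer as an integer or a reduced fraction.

1. [int C1,C2]  r_C2² − 22r_C2 + 483/4 = 0  ⇒  r_C2 = 21/2 or 23/2
2. given r_C2 < 151/14: keep 21/2

21/2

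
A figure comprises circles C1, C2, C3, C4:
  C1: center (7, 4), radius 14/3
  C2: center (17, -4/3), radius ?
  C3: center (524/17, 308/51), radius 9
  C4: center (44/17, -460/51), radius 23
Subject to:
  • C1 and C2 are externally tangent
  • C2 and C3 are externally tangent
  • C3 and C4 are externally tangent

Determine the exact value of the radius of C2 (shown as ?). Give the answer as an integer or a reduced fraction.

20/3

1. [ext C1·C2]  r_C2² + (28/3)r_C2 − 320/3 = 0  ⇒  r_C2 = 20/3 (r>0 drops 1)
2. [ext C2·C3]  r_C2² + 18r_C2 − 1480/9 = 0  ⇒  r_C2 = 20/3 (r>0 drops 1)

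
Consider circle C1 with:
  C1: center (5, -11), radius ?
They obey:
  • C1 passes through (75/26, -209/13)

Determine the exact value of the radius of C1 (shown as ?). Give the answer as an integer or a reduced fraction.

11/2

1. [C1∋P]  r_C1² − 121/4 = 0  ⇒  r_C1 = 11/2 (r>0 drops 1)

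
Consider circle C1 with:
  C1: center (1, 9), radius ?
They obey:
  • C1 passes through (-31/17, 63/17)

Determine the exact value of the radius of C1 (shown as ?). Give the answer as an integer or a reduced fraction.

6

1. [C1∋P]  r_C1² − 36 = 0  ⇒  r_C1 = 6 (r>0 drops 1)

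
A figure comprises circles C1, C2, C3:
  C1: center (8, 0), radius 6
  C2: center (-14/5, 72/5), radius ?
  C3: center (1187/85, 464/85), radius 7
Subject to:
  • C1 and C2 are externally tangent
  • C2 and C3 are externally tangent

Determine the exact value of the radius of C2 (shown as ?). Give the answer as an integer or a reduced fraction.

12

1. [ext C1·C2]  r_C2² + 12r_C2 − 288 = 0  ⇒  r_C2 = 12 (r>0 drops 1)
2. [ext C2·C3]  r_C2² + 14r_C2 − 312 = 0  ⇒  r_C2 = 12 (r>0 drops 1)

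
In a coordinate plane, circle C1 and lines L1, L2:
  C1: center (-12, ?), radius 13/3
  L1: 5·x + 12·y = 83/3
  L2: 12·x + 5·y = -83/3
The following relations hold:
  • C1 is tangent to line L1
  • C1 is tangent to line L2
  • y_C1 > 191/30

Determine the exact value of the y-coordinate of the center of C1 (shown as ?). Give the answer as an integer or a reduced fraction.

1. [C1‖L1]  y_C1² − (263/18)y_C1 + 94/3 = 0  ⇒  y_C1 = 47/18 or 12
2. [C1‖L2]  y_C1² − (698/15)y_C1 + 2072/5 = 0  ⇒  y_C1 = 12 or 518/15

12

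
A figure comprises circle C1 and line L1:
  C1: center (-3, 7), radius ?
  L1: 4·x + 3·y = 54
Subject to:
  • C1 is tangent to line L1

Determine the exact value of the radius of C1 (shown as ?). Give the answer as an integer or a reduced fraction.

1. [C1‖L1]  r_C1² − 81 = 0  ⇒  r_C1 = 9 (r>0 drops 1)

9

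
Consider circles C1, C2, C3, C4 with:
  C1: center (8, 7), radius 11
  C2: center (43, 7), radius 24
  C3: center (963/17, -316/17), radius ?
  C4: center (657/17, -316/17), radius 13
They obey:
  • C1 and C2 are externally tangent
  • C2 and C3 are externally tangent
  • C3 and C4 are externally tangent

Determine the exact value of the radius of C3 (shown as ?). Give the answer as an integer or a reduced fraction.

5

1. [ext C2·C3]  r_C3² + 48r_C3 − 265 = 0  ⇒  r_C3 = 5 (r>0 drops 1)
2. [ext C3·C4]  r_C3² + 26r_C3 − 155 = 0  ⇒  r_C3 = 5 (r>0 drops 1)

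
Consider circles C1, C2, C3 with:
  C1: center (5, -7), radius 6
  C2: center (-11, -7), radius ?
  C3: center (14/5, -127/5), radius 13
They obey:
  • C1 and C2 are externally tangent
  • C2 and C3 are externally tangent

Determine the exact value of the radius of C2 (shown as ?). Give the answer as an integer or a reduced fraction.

10

1. [ext C1·C2]  r_C2² + 12r_C2 − 220 = 0  ⇒  r_C2 = 10 (r>0 drops 1)
2. [ext C2·C3]  r_C2² + 26r_C2 − 360 = 0  ⇒  r_C2 = 10 (r>0 drops 1)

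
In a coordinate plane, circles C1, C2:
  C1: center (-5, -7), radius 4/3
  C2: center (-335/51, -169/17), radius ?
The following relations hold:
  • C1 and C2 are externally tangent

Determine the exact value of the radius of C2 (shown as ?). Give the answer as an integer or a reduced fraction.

1. [ext C1·C2]  r_C2² + (8/3)r_C2 − 28/3 = 0  ⇒  r_C2 = 2 (r>0 drops 1)

2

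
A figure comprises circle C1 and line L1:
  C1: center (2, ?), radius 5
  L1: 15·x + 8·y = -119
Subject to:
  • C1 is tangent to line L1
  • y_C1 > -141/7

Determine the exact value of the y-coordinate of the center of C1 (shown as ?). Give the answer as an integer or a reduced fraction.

1. [C1‖L1]  y_C1² + (149/4)y_C1 + 234 = 0  ⇒  y_C1 = -117/4 or -8
2. given y_C1 > -141/7: keep -8

-8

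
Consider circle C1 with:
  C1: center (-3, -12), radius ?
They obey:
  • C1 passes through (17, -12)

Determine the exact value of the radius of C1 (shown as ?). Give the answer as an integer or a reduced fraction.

20

1. [C1∋P]  r_C1² − 400 = 0  ⇒  r_C1 = 20 (r>0 drops 1)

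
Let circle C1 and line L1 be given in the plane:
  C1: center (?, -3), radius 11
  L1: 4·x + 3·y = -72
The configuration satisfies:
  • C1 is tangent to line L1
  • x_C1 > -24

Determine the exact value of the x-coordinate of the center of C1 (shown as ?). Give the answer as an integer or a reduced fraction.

-2

1. [C1‖L1]  x_C1² + (63/2)x_C1 + 59 = 0  ⇒  x_C1 = -59/2 or -2
2. given x_C1 > -24: keep -2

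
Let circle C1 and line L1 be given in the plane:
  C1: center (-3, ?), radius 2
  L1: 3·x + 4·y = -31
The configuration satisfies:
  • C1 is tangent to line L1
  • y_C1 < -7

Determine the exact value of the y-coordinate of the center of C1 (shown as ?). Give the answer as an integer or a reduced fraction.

1. [C1‖L1]  y_C1² + 11y_C1 + 24 = 0  ⇒  y_C1 = -8 or -3
2. given y_C1 < -7: keep -8

-8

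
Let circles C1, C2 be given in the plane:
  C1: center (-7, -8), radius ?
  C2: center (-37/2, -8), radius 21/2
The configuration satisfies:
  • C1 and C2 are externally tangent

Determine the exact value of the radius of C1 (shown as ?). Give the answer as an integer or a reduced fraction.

1. [ext C1·C2]  r_C1² + 21r_C1 − 22 = 0  ⇒  r_C1 = 1 (r>0 drops 1)

1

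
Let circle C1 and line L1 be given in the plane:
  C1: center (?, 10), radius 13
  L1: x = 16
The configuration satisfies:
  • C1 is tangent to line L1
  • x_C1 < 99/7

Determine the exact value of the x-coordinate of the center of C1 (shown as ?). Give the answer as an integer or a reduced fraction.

1. [C1‖L1]  x_C1² − 32x_C1 + 87 = 0  ⇒  x_C1 = 3 or 29
2. given x_C1 < 99/7: keep 3

3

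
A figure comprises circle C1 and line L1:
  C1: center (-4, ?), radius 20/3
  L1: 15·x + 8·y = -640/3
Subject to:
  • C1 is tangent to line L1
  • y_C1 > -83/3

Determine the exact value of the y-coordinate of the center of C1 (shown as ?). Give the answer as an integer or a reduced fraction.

1. [C1‖L1]  y_C1² + (115/3)y_C1 + 500/3 = 0  ⇒  y_C1 = -100/3 or -5
2. given y_C1 > -83/3: keep -5

-5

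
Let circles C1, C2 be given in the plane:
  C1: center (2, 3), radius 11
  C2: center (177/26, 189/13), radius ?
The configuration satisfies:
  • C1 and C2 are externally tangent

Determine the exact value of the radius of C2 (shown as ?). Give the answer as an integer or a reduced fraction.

1. [ext C1·C2]  r_C2² + 22r_C2 − 141/4 = 0  ⇒  r_C2 = 3/2 (r>0 drops 1)

3/2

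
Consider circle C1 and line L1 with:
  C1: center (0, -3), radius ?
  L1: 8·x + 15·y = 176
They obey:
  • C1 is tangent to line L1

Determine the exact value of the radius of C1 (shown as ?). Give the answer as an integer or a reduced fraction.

13

1. [C1‖L1]  r_C1² − 169 = 0  ⇒  r_C1 = 13 (r>0 drops 1)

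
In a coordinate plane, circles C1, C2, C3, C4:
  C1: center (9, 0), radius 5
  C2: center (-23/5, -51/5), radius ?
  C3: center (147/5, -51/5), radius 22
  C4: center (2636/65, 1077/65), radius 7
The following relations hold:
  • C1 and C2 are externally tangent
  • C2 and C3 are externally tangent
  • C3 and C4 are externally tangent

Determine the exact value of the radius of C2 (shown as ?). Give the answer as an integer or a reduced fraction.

1. [ext C1·C2]  r_C2² + 10r_C2 − 264 = 0  ⇒  r_C2 = 12 (r>0 drops 1)
2. [ext C2·C3]  r_C2² + 44r_C2 − 672 = 0  ⇒  r_C2 = 12 (r>0 drops 1)

12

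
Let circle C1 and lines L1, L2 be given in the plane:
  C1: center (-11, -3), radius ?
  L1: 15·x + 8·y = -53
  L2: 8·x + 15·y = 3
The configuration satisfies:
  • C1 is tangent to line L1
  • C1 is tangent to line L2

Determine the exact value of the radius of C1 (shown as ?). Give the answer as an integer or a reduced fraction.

8

1. [C1‖L1]  r_C1² − 64 = 0  ⇒  r_C1 = 8 (r>0 drops 1)
2. [C1‖L2]  r_C1² − 64 = 0  ⇒  r_C1 = 8 (r>0 drops 1)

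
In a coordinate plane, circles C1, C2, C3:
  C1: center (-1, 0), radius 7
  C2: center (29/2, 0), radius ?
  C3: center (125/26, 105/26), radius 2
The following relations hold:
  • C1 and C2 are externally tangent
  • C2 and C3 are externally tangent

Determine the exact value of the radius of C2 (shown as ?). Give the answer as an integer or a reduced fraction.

17/2

1. [ext C1·C2]  r_C2² + 14r_C2 − 765/4 = 0  ⇒  r_C2 = 17/2 (r>0 drops 1)
2. [ext C2·C3]  r_C2² + 4r_C2 − 425/4 = 0  ⇒  r_C2 = 17/2 (r>0 drops 1)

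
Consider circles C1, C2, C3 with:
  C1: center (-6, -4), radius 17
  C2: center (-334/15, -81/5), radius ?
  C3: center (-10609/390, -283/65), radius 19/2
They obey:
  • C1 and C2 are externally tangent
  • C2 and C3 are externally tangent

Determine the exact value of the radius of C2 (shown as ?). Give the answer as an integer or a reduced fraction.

1. [ext C1·C2]  r_C2² + 34r_C2 − 1120/9 = 0  ⇒  r_C2 = 10/3 (r>0 drops 1)
2. [ext C2·C3]  r_C2² + 19r_C2 − 670/9 = 0  ⇒  r_C2 = 10/3 (r>0 drops 1)

10/3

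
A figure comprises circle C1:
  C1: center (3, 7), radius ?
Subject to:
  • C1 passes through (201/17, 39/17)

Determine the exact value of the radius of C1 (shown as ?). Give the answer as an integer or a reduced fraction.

10

1. [C1∋P]  r_C1² − 100 = 0  ⇒  r_C1 = 10 (r>0 drops 1)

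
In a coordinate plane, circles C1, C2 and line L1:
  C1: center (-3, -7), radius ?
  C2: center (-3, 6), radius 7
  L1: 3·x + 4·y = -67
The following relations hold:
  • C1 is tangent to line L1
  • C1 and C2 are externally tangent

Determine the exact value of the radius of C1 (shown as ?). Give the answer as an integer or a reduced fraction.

6

1. [C1‖L1]  r_C1² − 36 = 0  ⇒  r_C1 = 6 (r>0 drops 1)
2. [ext C1·C2]  r_C1² + 14r_C1 − 120 = 0  ⇒  r_C1 = 6 (r>0 drops 1)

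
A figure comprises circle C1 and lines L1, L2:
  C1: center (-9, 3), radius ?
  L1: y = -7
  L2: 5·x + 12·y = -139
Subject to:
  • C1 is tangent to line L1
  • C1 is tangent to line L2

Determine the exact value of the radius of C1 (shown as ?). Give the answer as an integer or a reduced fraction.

1. [C1‖L1]  r_C1² − 100 = 0  ⇒  r_C1 = 10 (r>0 drops 1)
2. [C1‖L2]  r_C1² − 100 = 0  ⇒  r_C1 = 10 (r>0 drops 1)

10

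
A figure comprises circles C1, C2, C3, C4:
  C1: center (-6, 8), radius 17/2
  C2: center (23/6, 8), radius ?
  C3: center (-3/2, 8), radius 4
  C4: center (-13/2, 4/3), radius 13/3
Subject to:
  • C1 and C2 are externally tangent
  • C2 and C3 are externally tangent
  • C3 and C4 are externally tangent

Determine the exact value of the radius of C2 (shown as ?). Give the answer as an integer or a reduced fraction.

4/3

1. [ext C1·C2]  r_C2² + 17r_C2 − 220/9 = 0  ⇒  r_C2 = 4/3 (r>0 drops 1)
2. [ext C2·C3]  r_C2² + 8r_C2 − 112/9 = 0  ⇒  r_C2 = 4/3 (r>0 drops 1)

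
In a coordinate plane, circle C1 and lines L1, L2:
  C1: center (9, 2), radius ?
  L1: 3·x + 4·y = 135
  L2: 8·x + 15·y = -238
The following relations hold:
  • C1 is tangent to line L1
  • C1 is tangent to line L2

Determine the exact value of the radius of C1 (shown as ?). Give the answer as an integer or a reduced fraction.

20

1. [C1‖L1]  r_C1² − 400 = 0  ⇒  r_C1 = 20 (r>0 drops 1)
2. [C1‖L2]  r_C1² − 400 = 0  ⇒  r_C1 = 20 (r>0 drops 1)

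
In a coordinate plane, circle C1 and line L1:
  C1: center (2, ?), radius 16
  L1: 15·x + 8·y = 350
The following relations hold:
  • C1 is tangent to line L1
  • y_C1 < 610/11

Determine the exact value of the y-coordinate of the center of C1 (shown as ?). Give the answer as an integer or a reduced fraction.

1. [C1‖L1]  y_C1² − 80y_C1 + 444 = 0  ⇒  y_C1 = 6 or 74
2. given y_C1 < 610/11: keep 6

6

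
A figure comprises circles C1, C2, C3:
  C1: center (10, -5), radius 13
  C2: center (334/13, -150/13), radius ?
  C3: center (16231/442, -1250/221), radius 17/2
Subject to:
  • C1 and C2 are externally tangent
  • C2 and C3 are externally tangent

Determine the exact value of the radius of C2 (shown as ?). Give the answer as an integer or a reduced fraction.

4

1. [ext C1·C2]  r_C2² + 26r_C2 − 120 = 0  ⇒  r_C2 = 4 (r>0 drops 1)
2. [ext C2·C3]  r_C2² + 17r_C2 − 84 = 0  ⇒  r_C2 = 4 (r>0 drops 1)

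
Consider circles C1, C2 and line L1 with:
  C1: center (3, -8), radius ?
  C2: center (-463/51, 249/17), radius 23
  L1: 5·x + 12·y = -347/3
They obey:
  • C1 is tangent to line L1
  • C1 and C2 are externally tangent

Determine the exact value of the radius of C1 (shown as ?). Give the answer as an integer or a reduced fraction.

1. [C1‖L1]  r_C1² − 64/9 = 0  ⇒  r_C1 = 8/3 (r>0 drops 1)
2. [ext C1·C2]  r_C1² + 46r_C1 − 1168/9 = 0  ⇒  r_C1 = 8/3 (r>0 drops 1)

8/3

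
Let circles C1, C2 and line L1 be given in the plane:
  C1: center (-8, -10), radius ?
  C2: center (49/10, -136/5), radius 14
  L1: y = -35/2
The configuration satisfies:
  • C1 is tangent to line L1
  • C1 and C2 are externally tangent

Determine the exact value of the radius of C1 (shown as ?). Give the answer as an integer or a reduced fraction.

1. [C1‖L1]  r_C1² − 225/4 = 0  ⇒  r_C1 = 15/2 (r>0 drops 1)
2. [ext C1·C2]  r_C1² + 28r_C1 − 1065/4 = 0  ⇒  r_C1 = 15/2 (r>0 drops 1)

15/2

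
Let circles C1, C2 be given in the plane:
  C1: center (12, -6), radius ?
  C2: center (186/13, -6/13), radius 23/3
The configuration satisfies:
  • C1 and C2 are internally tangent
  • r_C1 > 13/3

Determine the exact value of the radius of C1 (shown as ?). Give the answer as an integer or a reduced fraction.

41/3

1. [int C1,C2]  r_C1² − (46/3)r_C1 + 205/9 = 0  ⇒  r_C1 = 5/3 or 41/3
2. given r_C1 > 13/3: keep 41/3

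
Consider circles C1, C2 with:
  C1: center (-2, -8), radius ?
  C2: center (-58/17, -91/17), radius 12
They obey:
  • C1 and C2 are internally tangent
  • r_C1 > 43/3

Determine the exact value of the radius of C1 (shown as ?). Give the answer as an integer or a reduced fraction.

15

1. [int C1,C2]  r_C1² − 24r_C1 + 135 = 0  ⇒  r_C1 = 9 or 15
2. given r_C1 > 43/3: keep 15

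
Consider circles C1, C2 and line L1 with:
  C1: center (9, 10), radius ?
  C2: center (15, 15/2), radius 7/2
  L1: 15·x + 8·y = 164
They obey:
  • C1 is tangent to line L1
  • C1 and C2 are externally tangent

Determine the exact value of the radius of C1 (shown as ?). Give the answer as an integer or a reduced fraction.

1. [C1‖L1]  r_C1² − 9 = 0  ⇒  r_C1 = 3 (r>0 drops 1)
2. [ext C1·C2]  r_C1² + 7r_C1 − 30 = 0  ⇒  r_C1 = 3 (r>0 drops 1)

3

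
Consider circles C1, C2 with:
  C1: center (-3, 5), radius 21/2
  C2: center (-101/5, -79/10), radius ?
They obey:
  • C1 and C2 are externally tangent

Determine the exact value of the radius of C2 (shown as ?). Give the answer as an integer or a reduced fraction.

11

1. [ext C1·C2]  r_C2² + 21r_C2 − 352 = 0  ⇒  r_C2 = 11 (r>0 drops 1)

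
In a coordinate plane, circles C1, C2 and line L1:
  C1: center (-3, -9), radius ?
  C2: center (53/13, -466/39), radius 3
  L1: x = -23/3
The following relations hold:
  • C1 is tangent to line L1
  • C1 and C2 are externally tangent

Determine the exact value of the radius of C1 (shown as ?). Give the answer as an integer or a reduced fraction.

1. [C1‖L1]  r_C1² − 196/9 = 0  ⇒  r_C1 = 14/3 (r>0 drops 1)
2. [ext C1·C2]  r_C1² + 6r_C1 − 448/9 = 0  ⇒  r_C1 = 14/3 (r>0 drops 1)

14/3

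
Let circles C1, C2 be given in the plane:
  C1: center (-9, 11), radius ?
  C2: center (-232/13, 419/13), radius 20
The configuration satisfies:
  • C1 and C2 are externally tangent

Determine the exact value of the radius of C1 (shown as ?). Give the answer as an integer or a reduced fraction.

3

1. [ext C1·C2]  r_C1² + 40r_C1 − 129 = 0  ⇒  r_C1 = 3 (r>0 drops 1)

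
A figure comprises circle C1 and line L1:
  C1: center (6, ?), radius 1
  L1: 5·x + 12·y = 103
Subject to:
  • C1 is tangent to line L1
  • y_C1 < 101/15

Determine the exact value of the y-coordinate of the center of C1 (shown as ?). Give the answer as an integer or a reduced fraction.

5

1. [C1‖L1]  y_C1² − (73/6)y_C1 + 215/6 = 0  ⇒  y_C1 = 5 or 43/6
2. given y_C1 < 101/15: keep 5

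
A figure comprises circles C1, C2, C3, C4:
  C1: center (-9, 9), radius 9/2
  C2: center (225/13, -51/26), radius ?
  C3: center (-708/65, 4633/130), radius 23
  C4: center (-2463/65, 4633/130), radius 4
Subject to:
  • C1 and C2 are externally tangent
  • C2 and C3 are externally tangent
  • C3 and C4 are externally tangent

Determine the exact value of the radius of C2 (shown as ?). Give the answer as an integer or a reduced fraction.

1. [ext C1·C2]  r_C2² + 9r_C2 − 792 = 0  ⇒  r_C2 = 24 (r>0 drops 1)
2. [ext C2·C3]  r_C2² + 46r_C2 − 1680 = 0  ⇒  r_C2 = 24 (r>0 drops 1)

24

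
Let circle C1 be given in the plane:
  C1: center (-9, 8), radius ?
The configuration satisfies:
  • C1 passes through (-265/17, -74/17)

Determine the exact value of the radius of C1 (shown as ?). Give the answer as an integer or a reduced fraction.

14

1. [C1∋P]  r_C1² − 196 = 0  ⇒  r_C1 = 14 (r>0 drops 1)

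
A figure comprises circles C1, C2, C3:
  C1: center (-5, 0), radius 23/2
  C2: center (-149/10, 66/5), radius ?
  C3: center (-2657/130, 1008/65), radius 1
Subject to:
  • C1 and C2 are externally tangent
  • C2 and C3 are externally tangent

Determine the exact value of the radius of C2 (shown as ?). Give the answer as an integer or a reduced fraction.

5

1. [ext C1·C2]  r_C2² + 23r_C2 − 140 = 0  ⇒  r_C2 = 5 (r>0 drops 1)
2. [ext C2·C3]  r_C2² + 2r_C2 − 35 = 0  ⇒  r_C2 = 5 (r>0 drops 1)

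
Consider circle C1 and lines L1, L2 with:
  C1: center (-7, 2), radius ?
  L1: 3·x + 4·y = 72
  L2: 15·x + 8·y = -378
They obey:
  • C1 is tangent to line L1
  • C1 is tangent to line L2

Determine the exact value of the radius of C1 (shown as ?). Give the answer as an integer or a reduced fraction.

1. [C1‖L1]  r_C1² − 289 = 0  ⇒  r_C1 = 17 (r>0 drops 1)
2. [C1‖L2]  r_C1² − 289 = 0  ⇒  r_C1 = 17 (r>0 drops 1)

17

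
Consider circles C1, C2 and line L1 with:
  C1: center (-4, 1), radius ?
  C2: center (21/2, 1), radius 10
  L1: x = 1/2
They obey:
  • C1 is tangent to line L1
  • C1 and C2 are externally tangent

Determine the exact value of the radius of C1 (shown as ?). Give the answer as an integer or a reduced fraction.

9/2

1. [C1‖L1]  r_C1² − 81/4 = 0  ⇒  r_C1 = 9/2 (r>0 drops 1)
2. [ext C1·C2]  r_C1² + 20r_C1 − 441/4 = 0  ⇒  r_C1 = 9/2 (r>0 drops 1)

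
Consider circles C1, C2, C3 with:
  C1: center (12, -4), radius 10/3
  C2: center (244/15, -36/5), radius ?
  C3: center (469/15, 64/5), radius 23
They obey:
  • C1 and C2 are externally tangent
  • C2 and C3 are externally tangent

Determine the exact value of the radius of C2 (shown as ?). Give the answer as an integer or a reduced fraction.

1. [ext C1·C2]  r_C2² + (20/3)r_C2 − 52/3 = 0  ⇒  r_C2 = 2 (r>0 drops 1)
2. [ext C2·C3]  r_C2² + 46r_C2 − 96 = 0  ⇒  r_C2 = 2 (r>0 drops 1)

2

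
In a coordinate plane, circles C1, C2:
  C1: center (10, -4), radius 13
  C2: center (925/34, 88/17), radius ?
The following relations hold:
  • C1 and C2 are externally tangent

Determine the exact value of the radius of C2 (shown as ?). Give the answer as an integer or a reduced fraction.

1. [ext C1·C2]  r_C2² + 26r_C2 − 845/4 = 0  ⇒  r_C2 = 13/2 (r>0 drops 1)

13/2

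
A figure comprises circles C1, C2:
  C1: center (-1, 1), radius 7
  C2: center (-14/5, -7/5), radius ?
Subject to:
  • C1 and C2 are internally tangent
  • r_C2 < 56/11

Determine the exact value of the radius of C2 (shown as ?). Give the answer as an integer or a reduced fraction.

4

1. [int C1,C2]  r_C2² − 14r_C2 + 40 = 0  ⇒  r_C2 = 4 or 10
2. given r_C2 < 56/11: keep 4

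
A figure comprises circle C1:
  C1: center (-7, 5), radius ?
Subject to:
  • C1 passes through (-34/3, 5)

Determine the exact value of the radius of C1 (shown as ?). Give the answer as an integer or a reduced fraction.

1. [C1∋P]  r_C1² − 169/9 = 0  ⇒  r_C1 = 13/3 (r>0 drops 1)

13/3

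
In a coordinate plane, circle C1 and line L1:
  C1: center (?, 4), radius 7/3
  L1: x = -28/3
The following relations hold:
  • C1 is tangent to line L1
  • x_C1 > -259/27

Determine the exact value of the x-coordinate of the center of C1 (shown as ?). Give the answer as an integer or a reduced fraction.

1. [C1‖L1]  x_C1² + (56/3)x_C1 + 245/3 = 0  ⇒  x_C1 = -35/3 or -7
2. given x_C1 > -259/27: keep -7

-7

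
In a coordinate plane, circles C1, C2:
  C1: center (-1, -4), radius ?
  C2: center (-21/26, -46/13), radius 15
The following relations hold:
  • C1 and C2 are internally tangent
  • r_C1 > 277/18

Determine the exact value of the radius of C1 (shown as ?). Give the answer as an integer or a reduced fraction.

1. [int C1,C2]  r_C1² − 30r_C1 + 899/4 = 0  ⇒  r_C1 = 29/2 or 31/2
2. given r_C1 > 277/18: keep 31/2

31/2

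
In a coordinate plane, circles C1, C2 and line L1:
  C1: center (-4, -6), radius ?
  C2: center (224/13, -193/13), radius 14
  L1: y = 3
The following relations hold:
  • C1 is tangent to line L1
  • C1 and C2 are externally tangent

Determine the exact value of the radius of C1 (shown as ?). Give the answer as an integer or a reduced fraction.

1. [C1‖L1]  r_C1² − 81 = 0  ⇒  r_C1 = 9 (r>0 drops 1)
2. [ext C1·C2]  r_C1² + 28r_C1 − 333 = 0  ⇒  r_C1 = 9 (r>0 drops 1)

9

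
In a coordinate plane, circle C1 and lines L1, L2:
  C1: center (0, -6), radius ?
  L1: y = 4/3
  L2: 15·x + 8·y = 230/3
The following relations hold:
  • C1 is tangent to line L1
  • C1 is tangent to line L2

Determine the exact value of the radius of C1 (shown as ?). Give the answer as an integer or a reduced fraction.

22/3

1. [C1‖L1]  r_C1² − 484/9 = 0  ⇒  r_C1 = 22/3 (r>0 drops 1)
2. [C1‖L2]  r_C1² − 484/9 = 0  ⇒  r_C1 = 22/3 (r>0 drops 1)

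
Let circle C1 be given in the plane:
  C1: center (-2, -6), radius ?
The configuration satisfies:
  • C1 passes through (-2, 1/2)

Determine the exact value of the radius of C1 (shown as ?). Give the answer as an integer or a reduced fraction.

1. [C1∋P]  r_C1² − 169/4 = 0  ⇒  r_C1 = 13/2 (r>0 drops 1)

13/2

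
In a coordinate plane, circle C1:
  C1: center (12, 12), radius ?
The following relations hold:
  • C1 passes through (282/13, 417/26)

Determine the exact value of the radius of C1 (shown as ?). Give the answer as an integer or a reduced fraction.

1. [C1∋P]  r_C1² − 441/4 = 0  ⇒  r_C1 = 21/2 (r>0 drops 1)

21/2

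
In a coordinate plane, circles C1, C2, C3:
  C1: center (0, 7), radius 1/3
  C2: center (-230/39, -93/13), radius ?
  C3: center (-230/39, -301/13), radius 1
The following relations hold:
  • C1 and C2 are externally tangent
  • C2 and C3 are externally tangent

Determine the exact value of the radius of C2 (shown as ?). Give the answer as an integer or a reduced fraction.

1. [ext C1·C2]  r_C2² + (2/3)r_C2 − 235 = 0  ⇒  r_C2 = 15 (r>0 drops 1)
2. [ext C2·C3]  r_C2² + 2r_C2 − 255 = 0  ⇒  r_C2 = 15 (r>0 drops 1)

15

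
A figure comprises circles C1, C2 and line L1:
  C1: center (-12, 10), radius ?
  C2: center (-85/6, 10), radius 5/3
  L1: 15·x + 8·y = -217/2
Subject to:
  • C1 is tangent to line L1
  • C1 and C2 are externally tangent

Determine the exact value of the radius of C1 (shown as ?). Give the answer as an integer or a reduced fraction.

1/2

1. [C1‖L1]  r_C1² − 1/4 = 0  ⇒  r_C1 = 1/2 (r>0 drops 1)
2. [ext C1·C2]  r_C1² + (10/3)r_C1 − 23/12 = 0  ⇒  r_C1 = 1/2 (r>0 drops 1)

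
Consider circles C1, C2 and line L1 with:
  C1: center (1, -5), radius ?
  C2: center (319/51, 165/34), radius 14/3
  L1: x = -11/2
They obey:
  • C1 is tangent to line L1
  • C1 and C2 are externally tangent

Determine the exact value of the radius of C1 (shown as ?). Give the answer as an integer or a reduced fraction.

1. [C1‖L1]  r_C1² − 169/4 = 0  ⇒  r_C1 = 13/2 (r>0 drops 1)
2. [ext C1·C2]  r_C1² + (28/3)r_C1 − 1235/12 = 0  ⇒  r_C1 = 13/2 (r>0 drops 1)

13/2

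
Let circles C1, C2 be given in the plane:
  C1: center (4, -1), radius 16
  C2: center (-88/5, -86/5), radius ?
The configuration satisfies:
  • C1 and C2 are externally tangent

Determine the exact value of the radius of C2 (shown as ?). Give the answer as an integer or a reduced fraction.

11

1. [ext C1·C2]  r_C2² + 32r_C2 − 473 = 0  ⇒  r_C2 = 11 (r>0 drops 1)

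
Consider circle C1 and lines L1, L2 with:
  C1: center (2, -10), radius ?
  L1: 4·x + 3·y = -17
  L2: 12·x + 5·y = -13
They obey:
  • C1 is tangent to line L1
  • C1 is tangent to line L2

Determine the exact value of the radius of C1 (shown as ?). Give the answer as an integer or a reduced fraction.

1. [C1‖L1]  r_C1² − 1 = 0  ⇒  r_C1 = 1 (r>0 drops 1)
2. [C1‖L2]  r_C1² − 1 = 0  ⇒  r_C1 = 1 (r>0 drops 1)

1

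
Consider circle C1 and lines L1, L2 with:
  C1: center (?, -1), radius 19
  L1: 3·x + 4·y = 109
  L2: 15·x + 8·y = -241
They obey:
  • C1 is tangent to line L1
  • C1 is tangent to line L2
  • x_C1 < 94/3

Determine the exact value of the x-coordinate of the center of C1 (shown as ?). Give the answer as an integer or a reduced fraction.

6

1. [C1‖L1]  x_C1² − (226/3)x_C1 + 416 = 0  ⇒  x_C1 = 6 or 208/3
2. [C1‖L2]  x_C1² + (466/15)x_C1 − 1112/5 = 0  ⇒  x_C1 = -556/15 or 6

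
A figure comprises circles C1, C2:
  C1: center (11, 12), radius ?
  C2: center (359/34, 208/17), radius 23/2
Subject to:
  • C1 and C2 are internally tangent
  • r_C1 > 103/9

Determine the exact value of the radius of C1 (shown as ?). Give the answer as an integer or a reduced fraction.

1. [int C1,C2]  r_C1² − 23r_C1 + 132 = 0  ⇒  r_C1 = 11 or 12
2. given r_C1 > 103/9: keep 12

12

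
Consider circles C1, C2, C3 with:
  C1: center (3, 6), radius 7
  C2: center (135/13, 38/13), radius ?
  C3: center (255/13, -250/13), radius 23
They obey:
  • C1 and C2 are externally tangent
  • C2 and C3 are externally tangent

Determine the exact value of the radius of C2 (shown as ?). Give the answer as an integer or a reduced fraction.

1

1. [ext C1·C2]  r_C2² + 14r_C2 − 15 = 0  ⇒  r_C2 = 1 (r>0 drops 1)
2. [ext C2·C3]  r_C2² + 46r_C2 − 47 = 0  ⇒  r_C2 = 1 (r>0 drops 1)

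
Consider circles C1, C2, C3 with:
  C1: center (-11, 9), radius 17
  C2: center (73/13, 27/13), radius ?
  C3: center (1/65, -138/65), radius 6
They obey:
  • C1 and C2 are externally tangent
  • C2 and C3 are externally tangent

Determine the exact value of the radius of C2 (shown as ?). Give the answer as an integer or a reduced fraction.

1

1. [ext C1·C2]  r_C2² + 34r_C2 − 35 = 0  ⇒  r_C2 = 1 (r>0 drops 1)
2. [ext C2·C3]  r_C2² + 12r_C2 − 13 = 0  ⇒  r_C2 = 1 (r>0 drops 1)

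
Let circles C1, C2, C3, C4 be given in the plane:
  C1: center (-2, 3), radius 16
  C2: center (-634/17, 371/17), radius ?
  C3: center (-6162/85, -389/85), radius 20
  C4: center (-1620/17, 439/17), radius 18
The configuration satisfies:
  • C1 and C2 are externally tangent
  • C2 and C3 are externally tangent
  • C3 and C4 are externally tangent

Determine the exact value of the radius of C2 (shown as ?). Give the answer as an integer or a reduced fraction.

1. [ext C1·C2]  r_C2² + 32r_C2 − 1344 = 0  ⇒  r_C2 = 24 (r>0 drops 1)
2. [ext C2·C3]  r_C2² + 40r_C2 − 1536 = 0  ⇒  r_C2 = 24 (r>0 drops 1)

24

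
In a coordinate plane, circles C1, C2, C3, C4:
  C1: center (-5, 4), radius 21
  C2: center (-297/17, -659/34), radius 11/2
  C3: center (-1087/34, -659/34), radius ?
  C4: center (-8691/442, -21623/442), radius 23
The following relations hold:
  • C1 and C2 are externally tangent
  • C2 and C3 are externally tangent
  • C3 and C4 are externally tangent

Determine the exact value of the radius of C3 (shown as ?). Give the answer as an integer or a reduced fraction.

9

1. [ext C2·C3]  r_C3² + 11r_C3 − 180 = 0  ⇒  r_C3 = 9 (r>0 drops 1)
2. [ext C3·C4]  r_C3² + 46r_C3 − 495 = 0  ⇒  r_C3 = 9 (r>0 drops 1)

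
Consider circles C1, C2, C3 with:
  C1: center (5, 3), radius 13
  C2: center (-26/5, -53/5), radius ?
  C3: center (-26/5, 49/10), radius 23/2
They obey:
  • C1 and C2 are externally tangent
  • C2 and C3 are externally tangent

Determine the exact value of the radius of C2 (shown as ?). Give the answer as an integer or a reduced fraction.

4

1. [ext C1·C2]  r_C2² + 26r_C2 − 120 = 0  ⇒  r_C2 = 4 (r>0 drops 1)
2. [ext C2·C3]  r_C2² + 23r_C2 − 108 = 0  ⇒  r_C2 = 4 (r>0 drops 1)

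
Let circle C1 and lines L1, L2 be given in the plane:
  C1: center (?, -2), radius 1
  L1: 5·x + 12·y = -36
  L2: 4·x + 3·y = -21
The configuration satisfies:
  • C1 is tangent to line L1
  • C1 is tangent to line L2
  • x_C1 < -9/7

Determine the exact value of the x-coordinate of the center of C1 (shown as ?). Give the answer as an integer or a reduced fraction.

-5

1. [C1‖L1]  x_C1² + (24/5)x_C1 − 1 = 0  ⇒  x_C1 = -5 or 1/5
2. [C1‖L2]  x_C1² + (15/2)x_C1 + 25/2 = 0  ⇒  x_C1 = -5 or -5/2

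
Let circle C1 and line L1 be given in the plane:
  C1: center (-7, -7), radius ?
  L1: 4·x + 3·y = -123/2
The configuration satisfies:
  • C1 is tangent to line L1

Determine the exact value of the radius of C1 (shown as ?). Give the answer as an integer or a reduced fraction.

1. [C1‖L1]  r_C1² − 25/4 = 0  ⇒  r_C1 = 5/2 (r>0 drops 1)

5/2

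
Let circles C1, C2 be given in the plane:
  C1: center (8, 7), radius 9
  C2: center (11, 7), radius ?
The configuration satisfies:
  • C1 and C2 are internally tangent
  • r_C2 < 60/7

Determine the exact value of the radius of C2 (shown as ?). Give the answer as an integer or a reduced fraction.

1. [int C1,C2]  r_C2² − 18r_C2 + 72 = 0  ⇒  r_C2 = 6 or 12
2. given r_C2 < 60/7: keep 6

6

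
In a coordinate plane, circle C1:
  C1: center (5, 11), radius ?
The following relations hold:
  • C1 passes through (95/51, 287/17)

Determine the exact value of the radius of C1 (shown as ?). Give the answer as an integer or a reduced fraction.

20/3

1. [C1∋P]  r_C1² − 400/9 = 0  ⇒  r_C1 = 20/3 (r>0 drops 1)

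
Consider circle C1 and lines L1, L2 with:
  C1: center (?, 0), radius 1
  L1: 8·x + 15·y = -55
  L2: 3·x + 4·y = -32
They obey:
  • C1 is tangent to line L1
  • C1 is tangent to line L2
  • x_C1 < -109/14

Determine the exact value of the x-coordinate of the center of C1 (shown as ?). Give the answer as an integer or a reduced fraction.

-9

1. [C1‖L1]  x_C1² + (55/4)x_C1 + 171/4 = 0  ⇒  x_C1 = -9 or -19/4
2. [C1‖L2]  x_C1² + (64/3)x_C1 + 111 = 0  ⇒  x_C1 = -37/3 or -9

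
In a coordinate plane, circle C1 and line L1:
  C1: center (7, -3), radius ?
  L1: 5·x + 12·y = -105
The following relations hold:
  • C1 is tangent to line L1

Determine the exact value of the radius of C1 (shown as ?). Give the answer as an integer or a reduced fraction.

8

1. [C1‖L1]  r_C1² − 64 = 0  ⇒  r_C1 = 8 (r>0 drops 1)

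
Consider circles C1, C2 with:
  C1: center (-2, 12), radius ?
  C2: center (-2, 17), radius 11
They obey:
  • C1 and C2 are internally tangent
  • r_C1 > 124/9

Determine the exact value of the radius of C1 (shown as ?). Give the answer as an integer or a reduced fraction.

1. [int C1,C2]  r_C1² − 22r_C1 + 96 = 0  ⇒  r_C1 = 6 or 16
2. given r_C1 > 124/9: keep 16

16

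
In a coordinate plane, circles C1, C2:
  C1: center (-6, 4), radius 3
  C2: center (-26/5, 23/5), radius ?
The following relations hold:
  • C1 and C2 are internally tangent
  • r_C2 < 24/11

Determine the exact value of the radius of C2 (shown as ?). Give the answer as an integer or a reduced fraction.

1. [int C1,C2]  r_C2² − 6r_C2 + 8 = 0  ⇒  r_C2 = 2 or 4
2. given r_C2 < 24/11: keep 2

2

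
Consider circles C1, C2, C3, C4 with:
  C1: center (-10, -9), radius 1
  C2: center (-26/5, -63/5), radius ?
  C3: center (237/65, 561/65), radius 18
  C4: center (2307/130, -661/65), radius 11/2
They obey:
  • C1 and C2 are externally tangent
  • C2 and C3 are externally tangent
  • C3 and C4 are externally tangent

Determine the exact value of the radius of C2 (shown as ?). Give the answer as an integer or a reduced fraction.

1. [ext C1·C2]  r_C2² + 2r_C2 − 35 = 0  ⇒  r_C2 = 5 (r>0 drops 1)
2. [ext C2·C3]  r_C2² + 36r_C2 − 205 = 0  ⇒  r_C2 = 5 (r>0 drops 1)

5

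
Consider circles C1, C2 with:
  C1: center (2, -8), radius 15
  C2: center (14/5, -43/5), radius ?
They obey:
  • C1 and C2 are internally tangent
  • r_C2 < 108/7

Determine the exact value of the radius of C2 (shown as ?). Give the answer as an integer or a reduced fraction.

1. [int C1,C2]  r_C2² − 30r_C2 + 224 = 0  ⇒  r_C2 = 14 or 16
2. given r_C2 < 108/7: keep 14

14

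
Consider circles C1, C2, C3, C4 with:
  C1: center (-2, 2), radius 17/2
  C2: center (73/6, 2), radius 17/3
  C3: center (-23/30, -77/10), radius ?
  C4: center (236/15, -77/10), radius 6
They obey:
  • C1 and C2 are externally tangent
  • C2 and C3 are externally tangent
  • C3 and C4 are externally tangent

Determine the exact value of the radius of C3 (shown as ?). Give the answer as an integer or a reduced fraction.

21/2

1. [ext C2·C3]  r_C3² + (34/3)r_C3 − 917/4 = 0  ⇒  r_C3 = 21/2 (r>0 drops 1)
2. [ext C3·C4]  r_C3² + 12r_C3 − 945/4 = 0  ⇒  r_C3 = 21/2 (r>0 drops 1)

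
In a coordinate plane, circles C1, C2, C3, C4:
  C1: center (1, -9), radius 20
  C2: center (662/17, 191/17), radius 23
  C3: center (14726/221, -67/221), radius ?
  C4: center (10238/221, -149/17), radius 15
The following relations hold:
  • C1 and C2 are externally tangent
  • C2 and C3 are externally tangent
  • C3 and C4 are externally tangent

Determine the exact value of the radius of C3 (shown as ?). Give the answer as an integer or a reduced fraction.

7

1. [ext C2·C3]  r_C3² + 46r_C3 − 371 = 0  ⇒  r_C3 = 7 (r>0 drops 1)
2. [ext C3·C4]  r_C3² + 30r_C3 − 259 = 0  ⇒  r_C3 = 7 (r>0 drops 1)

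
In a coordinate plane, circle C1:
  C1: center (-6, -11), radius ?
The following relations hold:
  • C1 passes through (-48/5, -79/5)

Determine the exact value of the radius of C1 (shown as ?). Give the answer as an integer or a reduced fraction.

1. [C1∋P]  r_C1² − 36 = 0  ⇒  r_C1 = 6 (r>0 drops 1)

6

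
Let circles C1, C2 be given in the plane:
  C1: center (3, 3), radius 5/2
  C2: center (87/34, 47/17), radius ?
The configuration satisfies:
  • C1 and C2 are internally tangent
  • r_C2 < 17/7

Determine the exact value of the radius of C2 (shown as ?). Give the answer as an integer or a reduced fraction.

1. [int C1,C2]  r_C2² − 5r_C2 + 6 = 0  ⇒  r_C2 = 2 or 3
2. given r_C2 < 17/7: keep 2

2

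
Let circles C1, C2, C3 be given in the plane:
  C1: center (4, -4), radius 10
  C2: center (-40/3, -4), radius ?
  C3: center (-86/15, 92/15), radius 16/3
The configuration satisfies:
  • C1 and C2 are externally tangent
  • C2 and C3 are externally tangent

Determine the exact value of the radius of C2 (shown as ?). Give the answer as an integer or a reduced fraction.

22/3

1. [ext C1·C2]  r_C2² + 20r_C2 − 1804/9 = 0  ⇒  r_C2 = 22/3 (r>0 drops 1)
2. [ext C2·C3]  r_C2² + (32/3)r_C2 − 132 = 0  ⇒  r_C2 = 22/3 (r>0 drops 1)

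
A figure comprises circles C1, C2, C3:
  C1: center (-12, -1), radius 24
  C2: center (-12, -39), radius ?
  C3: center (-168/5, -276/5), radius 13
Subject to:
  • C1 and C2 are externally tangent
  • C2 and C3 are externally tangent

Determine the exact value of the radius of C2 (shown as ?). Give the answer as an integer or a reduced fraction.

1. [ext C1·C2]  r_C2² + 48r_C2 − 868 = 0  ⇒  r_C2 = 14 (r>0 drops 1)
2. [ext C2·C3]  r_C2² + 26r_C2 − 560 = 0  ⇒  r_C2 = 14 (r>0 drops 1)

14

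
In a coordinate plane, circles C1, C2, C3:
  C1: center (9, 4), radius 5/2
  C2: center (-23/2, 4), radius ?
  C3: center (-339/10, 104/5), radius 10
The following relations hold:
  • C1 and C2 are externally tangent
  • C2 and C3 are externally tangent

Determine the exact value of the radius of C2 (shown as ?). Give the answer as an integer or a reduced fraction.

1. [ext C1·C2]  r_C2² + 5r_C2 − 414 = 0  ⇒  r_C2 = 18 (r>0 drops 1)
2. [ext C2·C3]  r_C2² + 20r_C2 − 684 = 0  ⇒  r_C2 = 18 (r>0 drops 1)

18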